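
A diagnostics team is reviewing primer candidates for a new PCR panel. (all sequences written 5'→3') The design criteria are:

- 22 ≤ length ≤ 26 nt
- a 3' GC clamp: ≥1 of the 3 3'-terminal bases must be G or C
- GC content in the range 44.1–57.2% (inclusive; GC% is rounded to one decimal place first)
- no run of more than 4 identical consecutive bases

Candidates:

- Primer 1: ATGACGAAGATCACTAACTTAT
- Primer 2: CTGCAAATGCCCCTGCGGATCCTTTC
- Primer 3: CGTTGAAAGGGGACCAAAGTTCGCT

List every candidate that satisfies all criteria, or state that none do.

Primer 3 only.

Primer 1 (22 nt, A=9 T=6 G=3 C=4): length 22 ✓; 3' end TAT has 0 G/C, need ≥1 ✗; GC 7/22 = 31.8%, outside 44.1–57.2% ✗; longest run = 2 ✓ — fails.
Primer 2 (26 nt, A=4 T=7 G=5 C=10): length 26 ✓; 3' end TTC has 1 G/C ✓; GC 15/26 = 57.7%, outside 44.1–57.2% ✗; longest run = 4 ✓ — fails.
Primer 3 (25 nt, A=7 T=5 G=8 C=5): length 25 ✓; 3' end GCT has 2 G/C ✓; GC 13/25 = 52.0% ✓; longest run = 4 ✓ — passes.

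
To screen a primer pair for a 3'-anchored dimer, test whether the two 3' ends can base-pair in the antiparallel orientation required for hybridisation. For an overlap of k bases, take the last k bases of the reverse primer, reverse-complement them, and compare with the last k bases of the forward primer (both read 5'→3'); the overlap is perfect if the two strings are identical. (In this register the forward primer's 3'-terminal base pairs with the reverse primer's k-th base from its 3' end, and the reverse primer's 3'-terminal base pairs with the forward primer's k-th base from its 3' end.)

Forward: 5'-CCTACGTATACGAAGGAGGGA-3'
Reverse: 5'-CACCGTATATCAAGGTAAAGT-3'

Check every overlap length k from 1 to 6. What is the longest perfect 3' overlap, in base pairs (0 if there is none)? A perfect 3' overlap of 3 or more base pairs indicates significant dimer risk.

Longest perfect overlap: 1 complementary base pair; below the dimer-risk threshold (threshold 3).

Last 6 bases (5'→3') — forward …GAGGGA, reverse …TAAAGT.
Reverse complement of the reverse primer's last 6 bases: ACTTTA; its first k bases are the reverse complement of the reverse primer's last k bases, so a perfect k-base overlap needs the forward primer's last k bases to equal them.
Comparing (forward last k vs required): k=1: A vs A ✓; k=2: GA vs AC ✗; k=3: GGA vs ACT ✗; k=4: GGGA vs ACTT ✗; k=5: AGGGA vs ACTTT ✗; k=6: GAGGGA vs ACTTTA ✗.
Only k = 1 is perfect, so the longest perfect 3' overlap is 1.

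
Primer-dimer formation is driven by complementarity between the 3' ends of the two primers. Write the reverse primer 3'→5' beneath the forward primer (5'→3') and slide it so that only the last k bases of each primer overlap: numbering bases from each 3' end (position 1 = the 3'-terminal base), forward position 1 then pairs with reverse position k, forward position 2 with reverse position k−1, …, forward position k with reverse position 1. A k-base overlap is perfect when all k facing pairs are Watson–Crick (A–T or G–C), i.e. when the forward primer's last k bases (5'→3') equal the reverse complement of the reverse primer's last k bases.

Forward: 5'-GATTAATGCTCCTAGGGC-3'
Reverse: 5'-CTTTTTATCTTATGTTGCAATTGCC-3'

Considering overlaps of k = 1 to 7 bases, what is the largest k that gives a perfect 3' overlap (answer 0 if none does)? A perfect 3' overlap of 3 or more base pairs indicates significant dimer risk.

Longest perfect overlap: 3 complementary base pairs; significant dimer risk (threshold 3).

Last 7 bases (5'→3') — forward …CTAGGGC, reverse …AATTGCC.
Reverse complement of the reverse primer's last 7 bases: GGCAATT; its first k bases are the reverse complement of the reverse primer's last k bases, so a perfect k-base overlap needs the forward primer's last k bases to equal them.
Comparing (forward last k vs required): k=1: C vs G ✗; k=2: GC vs GG ✗; k=3: GGC vs GGC ✓; k=4: GGGC vs GGCA ✗; k=5: AGGGC vs GGCAA ✗; k=6: TAGGGC vs GGCAAT ✗; k=7: CTAGGGC vs GGCAATT ✗.
Only k = 3 is perfect, so the longest perfect 3' overlap is 3.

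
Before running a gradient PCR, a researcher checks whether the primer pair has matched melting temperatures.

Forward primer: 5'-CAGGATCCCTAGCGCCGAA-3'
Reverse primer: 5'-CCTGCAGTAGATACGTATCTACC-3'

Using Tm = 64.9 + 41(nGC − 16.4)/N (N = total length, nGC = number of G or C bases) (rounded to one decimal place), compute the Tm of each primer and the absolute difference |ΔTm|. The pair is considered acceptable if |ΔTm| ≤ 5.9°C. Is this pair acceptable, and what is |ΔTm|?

|ΔTm| = 0.1°C; the pair is acceptable.

Forward: G+C = 12, N = 19 → Tm = 64.9 + 41·(12 − 16.4)/19 = 55.4°C.
Reverse: G+C = 11, N = 23 → Tm = 64.9 + 41·(11 − 16.4)/23 = 55.3°C.
|ΔTm| = |55.4 − 55.3| = 0.1°C, ≤ 5.9°C.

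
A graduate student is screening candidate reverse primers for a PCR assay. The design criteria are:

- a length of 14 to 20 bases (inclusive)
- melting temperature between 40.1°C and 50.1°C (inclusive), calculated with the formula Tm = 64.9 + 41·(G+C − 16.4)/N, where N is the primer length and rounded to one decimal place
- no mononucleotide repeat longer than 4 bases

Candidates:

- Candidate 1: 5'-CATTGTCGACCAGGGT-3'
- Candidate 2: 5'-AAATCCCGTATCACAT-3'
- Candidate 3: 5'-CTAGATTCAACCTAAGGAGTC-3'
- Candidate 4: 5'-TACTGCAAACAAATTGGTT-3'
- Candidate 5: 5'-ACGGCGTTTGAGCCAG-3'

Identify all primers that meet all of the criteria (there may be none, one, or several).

Candidate 1, Candidate 4 and Candidate 5.

Candidate 1 (16 nt, A=3 T=4 G=5 C=4): length 16 ✓; Tm = 64.9 + 41·(9 − 16.4)/16 = 45.9°C ✓; longest run = 3 ✓ — passes.
Candidate 2 (16 nt, A=6 T=4 G=1 C=5): length 16 ✓; Tm = 64.9 + 41·(6 − 16.4)/16 = 38.3°C, outside 40.1–50.1°C ✗; longest run = 3 ✓ — fails.
Candidate 3 (21 nt, A=7 T=5 G=4 C=5): length 21, outside 14–20 ✗; Tm = 64.9 + 41·(9 − 16.4)/21 = 50.5°C, outside 40.1–50.1°C ✗; longest run = 2 ✓ — fails.
Candidate 4 (19 nt, A=7 T=6 G=3 C=3): length 19 ✓; Tm = 64.9 + 41·(6 − 16.4)/19 = 42.5°C ✓; longest run = 3 ✓ — passes.
Candidate 5 (16 nt, A=3 T=3 G=6 C=4): length 16 ✓; Tm = 64.9 + 41·(10 − 16.4)/16 = 48.5°C ✓; longest run = 3 ✓ — passes.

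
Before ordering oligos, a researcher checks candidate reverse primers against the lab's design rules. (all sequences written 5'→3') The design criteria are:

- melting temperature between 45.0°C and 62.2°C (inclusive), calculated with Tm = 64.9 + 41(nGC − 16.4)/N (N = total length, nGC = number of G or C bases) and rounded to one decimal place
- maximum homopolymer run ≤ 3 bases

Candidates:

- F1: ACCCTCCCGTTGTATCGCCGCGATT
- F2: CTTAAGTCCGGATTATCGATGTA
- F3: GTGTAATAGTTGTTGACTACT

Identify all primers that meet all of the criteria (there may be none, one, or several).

F2 and F3.

F1 (25 nt, A=3 T=7 G=5 C=10): Tm = 64.9 + 41·(15 − 16.4)/25 = 62.6°C, outside 45.0–62.2°C ✗; longest run = 3 ✓ — fails.
F2 (23 nt, A=6 T=8 G=5 C=4): Tm = 64.9 + 41·(9 − 16.4)/23 = 51.7°C ✓; longest run = 2 ✓ — passes.
F3 (21 nt, A=5 T=9 G=5 C=2): Tm = 64.9 + 41·(7 − 16.4)/21 = 46.5°C ✓; longest run = 2 ✓ — passes.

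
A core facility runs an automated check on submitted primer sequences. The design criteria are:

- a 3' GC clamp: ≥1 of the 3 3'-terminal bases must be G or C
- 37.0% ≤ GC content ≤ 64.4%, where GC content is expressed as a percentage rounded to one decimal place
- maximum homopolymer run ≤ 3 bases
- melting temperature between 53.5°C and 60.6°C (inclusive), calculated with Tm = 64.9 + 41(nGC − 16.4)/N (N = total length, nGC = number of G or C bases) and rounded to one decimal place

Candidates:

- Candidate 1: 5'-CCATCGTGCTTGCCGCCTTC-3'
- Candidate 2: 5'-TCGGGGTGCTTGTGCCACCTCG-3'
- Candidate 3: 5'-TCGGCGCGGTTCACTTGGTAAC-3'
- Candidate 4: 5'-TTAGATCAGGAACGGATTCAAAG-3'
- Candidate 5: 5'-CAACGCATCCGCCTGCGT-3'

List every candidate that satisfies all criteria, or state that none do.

Candidate 1 (20 nt, A=1 T=6 G=4 C=9): 3' end TTC has 1 G/C ✓; GC 13/20 = 65.0%, outside 37.0–64.4% ✗; longest run = 2 ✓; Tm = 64.9 + 41·(13 − 16.4)/20 = 57.9°C ✓ — fails.
Candidate 2 (22 nt, A=1 T=6 G=8 C=7): 3' end TCG has 2 G/C ✓; GC 15/22 = 68.2%, outside 37.0–64.4% ✗; longest run = 4, exceeds 3 ✗; Tm = 64.9 + 41·(15 − 16.4)/22 = 62.3°C, outside 53.5–60.6°C ✗ — fails.
Candidate 3 (22 nt, A=3 T=6 G=7 C=6): 3' end AAC has 1 G/C ✓; GC 13/22 = 59.1% ✓; longest run = 2 ✓; Tm = 64.9 + 41·(13 − 16.4)/22 = 58.6°C ✓ — passes.
Candidate 4 (23 nt, A=9 T=5 G=6 C=3): 3' end AAG has 1 G/C ✓; GC 9/23 = 39.1% ✓; longest run = 3 ✓; Tm = 64.9 + 41·(9 − 16.4)/23 = 51.7°C, outside 53.5–60.6°C ✗ — fails.
Candidate 5 (18 nt, A=3 T=3 G=4 C=8): 3' end CGT has 2 G/C ✓; GC 12/18 = 66.7%, outside 37.0–64.4% ✗; longest run = 2 ✓; Tm = 64.9 + 41·(12 − 16.4)/18 = 54.9°C ✓ — fails.

Candidate 3 only.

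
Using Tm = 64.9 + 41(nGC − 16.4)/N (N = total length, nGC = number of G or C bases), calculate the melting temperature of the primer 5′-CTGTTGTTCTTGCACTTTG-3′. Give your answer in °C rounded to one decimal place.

Base counts: A=1, T=10, G=4, C=4; G+C = 8, N = 19.
Tm = 64.9 + 41·(8 − 16.4)/19 = 64.9 + -344.40/19 = 46.8°C.

46.8°C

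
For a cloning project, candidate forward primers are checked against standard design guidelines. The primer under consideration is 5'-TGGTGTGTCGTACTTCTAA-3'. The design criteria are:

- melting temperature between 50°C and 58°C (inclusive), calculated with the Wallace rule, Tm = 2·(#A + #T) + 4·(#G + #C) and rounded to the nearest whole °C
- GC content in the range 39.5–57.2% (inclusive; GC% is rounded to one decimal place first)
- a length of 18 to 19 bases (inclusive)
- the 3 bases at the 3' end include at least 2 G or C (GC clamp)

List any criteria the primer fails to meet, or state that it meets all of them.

Fails: GC clamp.

Base counts: A=3, T=8, G=5, C=3 (length 19).
Tm: Tm = 2·11 + 4·8 = 54°C ✓
GC content: GC 8/19 = 42.1% ✓
length: length 19 ✓
GC clamp: 3' end TAA has 0 G/C, need ≥2 ✗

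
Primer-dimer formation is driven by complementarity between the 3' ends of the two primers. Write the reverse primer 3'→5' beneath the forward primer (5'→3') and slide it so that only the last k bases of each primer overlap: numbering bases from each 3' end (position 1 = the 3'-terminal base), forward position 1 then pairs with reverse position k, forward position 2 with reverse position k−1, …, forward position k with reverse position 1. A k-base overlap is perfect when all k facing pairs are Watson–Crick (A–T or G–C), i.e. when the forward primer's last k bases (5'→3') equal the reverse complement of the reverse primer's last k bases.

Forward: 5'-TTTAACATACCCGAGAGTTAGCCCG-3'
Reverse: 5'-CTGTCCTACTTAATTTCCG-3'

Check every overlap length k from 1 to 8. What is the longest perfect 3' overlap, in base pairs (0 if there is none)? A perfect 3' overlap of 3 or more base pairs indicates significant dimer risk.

Longest perfect overlap: 2 complementary base pairs; below the dimer-risk threshold (threshold 3).

Last 8 bases (5'→3') — forward …TTAGCCCG, reverse …AATTTCCG.
Reverse complement of the reverse primer's last 8 bases: CGGAAATT; its first k bases are the reverse complement of the reverse primer's last k bases, so a perfect k-base overlap needs the forward primer's last k bases to equal them.
Comparing (forward last k vs required): k=1: G vs C ✗; k=2: CG vs CG ✓; k=3: CCG vs CGG ✗; k=4: CCCG vs CGGA ✗; k=5: GCCCG vs CGGAA ✗; k=6: AGCCCG vs CGGAAA ✗; k=7: TAGCCCG vs CGGAAAT ✗; k=8: TTAGCCCG vs CGGAAATT ✗.
Only k = 2 is perfect, so the longest perfect 3' overlap is 2.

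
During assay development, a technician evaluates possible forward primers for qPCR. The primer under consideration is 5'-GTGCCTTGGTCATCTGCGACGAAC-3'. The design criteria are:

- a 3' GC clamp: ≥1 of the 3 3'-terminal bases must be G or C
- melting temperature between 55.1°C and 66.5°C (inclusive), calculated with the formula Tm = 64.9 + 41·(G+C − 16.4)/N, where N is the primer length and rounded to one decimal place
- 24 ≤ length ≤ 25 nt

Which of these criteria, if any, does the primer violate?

Base counts: A=4, T=6, G=7, C=7 (length 24).
GC clamp: 3' end AAC has 1 G/C ✓
Tm: Tm = 64.9 + 41·(14 − 16.4)/24 = 60.8°C ✓
length: length 24 ✓

Meets all criteria.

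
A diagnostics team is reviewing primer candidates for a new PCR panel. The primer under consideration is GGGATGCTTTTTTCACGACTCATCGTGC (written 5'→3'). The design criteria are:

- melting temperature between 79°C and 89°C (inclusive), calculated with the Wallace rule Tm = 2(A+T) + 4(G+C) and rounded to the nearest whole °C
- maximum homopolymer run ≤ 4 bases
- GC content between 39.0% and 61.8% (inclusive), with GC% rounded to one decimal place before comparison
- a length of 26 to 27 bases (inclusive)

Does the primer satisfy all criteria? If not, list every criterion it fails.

Fails: homopolymer run, length.

Base counts: A=4, T=10, G=7, C=7 (length 28).
Tm: Tm = 2·14 + 4·14 = 84°C ✓
homopolymer run: longest run = 6, exceeds 4 ✗
GC content: GC 14/28 = 50.0% ✓
length: length 28, outside 26–27 ✗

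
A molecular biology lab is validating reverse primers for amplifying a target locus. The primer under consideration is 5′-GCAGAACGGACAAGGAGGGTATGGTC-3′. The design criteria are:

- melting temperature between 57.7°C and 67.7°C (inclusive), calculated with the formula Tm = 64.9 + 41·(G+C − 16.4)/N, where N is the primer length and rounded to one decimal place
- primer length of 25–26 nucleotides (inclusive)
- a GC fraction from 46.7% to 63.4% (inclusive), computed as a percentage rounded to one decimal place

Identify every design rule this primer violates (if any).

Base counts: A=8, T=3, G=11, C=4 (length 26).
Tm: Tm = 64.9 + 41·(15 − 16.4)/26 = 62.7°C ✓
length: length 26 ✓
GC content: GC 15/26 = 57.7% ✓

Meets all criteria.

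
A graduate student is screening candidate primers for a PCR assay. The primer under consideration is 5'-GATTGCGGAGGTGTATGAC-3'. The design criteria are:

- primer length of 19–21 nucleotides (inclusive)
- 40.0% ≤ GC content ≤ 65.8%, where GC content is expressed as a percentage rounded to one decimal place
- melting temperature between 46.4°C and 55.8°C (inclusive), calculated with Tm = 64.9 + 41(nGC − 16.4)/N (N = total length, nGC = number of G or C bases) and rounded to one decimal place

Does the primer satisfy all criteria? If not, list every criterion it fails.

Meets all criteria.

Base counts: A=4, T=5, G=8, C=2 (length 19).
length: length 19 ✓
GC content: GC 10/19 = 52.6% ✓
Tm: Tm = 64.9 + 41·(10 − 16.4)/19 = 51.1°C ✓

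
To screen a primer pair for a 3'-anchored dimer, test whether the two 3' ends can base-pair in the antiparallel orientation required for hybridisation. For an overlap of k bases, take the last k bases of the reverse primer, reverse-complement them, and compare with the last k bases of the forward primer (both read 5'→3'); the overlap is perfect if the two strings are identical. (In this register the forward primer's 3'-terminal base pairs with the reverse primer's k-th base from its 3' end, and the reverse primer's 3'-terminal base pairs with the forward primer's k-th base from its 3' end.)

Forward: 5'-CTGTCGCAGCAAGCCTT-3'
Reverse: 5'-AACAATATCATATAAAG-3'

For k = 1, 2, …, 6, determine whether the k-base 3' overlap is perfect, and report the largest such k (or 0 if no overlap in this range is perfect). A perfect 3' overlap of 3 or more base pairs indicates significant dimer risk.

Longest perfect overlap: 3 complementary base pairs; significant dimer risk (threshold 3).

Last 6 bases (5'→3') — forward …AGCCTT, reverse …ATAAAG.
Reverse complement of the reverse primer's last 6 bases: CTTTAT; its first k bases are the reverse complement of the reverse primer's last k bases, so a perfect k-base overlap needs the forward primer's last k bases to equal them.
Comparing (forward last k vs required): k=1: T vs C ✗; k=2: TT vs CT ✗; k=3: CTT vs CTT ✓; k=4: CCTT vs CTTT ✗; k=5: GCCTT vs CTTTA ✗; k=6: AGCCTT vs CTTTAT ✗.
Only k = 3 is perfect, so the longest perfect 3' overlap is 3.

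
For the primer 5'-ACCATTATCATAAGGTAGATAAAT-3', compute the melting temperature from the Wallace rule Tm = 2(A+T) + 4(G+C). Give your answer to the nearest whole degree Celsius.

60°C

Base counts: A=11, T=7, G=3, C=3 (length 24).
Tm = 2·(11+7) + 4·(3+3) = 2·18 + 4·6 = 36 + 24 = 60°C.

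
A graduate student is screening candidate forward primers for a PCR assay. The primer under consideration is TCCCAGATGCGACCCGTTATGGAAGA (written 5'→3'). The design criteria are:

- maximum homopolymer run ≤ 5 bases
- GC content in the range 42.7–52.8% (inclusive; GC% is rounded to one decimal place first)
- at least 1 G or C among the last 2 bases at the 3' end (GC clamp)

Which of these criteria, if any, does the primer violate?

Fails: GC content.

Base counts: A=7, T=5, G=7, C=7 (length 26).
homopolymer run: longest run = 3 ✓
GC content: GC 14/26 = 53.8%, outside 42.7–52.8% ✗
GC clamp: 3' end GA has 1 G/C ✓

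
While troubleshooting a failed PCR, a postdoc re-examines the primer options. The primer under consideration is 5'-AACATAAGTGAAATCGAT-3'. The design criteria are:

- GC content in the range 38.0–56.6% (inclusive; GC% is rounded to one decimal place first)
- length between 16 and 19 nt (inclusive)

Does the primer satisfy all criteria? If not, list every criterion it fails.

Fails: GC content.

Base counts: A=9, T=4, G=3, C=2 (length 18).
GC content: GC 5/18 = 27.8%, outside 38.0–56.6% ✗
length: length 18 ✓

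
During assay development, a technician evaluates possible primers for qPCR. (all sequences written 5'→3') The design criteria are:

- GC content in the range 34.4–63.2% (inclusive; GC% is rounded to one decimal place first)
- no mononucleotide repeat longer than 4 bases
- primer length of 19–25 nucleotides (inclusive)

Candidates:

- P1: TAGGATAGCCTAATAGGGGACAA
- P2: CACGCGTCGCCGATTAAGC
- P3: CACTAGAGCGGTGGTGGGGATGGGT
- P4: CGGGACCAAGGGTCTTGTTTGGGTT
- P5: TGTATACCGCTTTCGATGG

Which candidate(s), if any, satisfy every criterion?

P1, P2, P4 and P5.

P1 (23 nt, A=9 T=4 G=7 C=3): GC 10/23 = 43.5% ✓; longest run = 4 ✓; length 23 ✓ — passes.
P2 (19 nt, A=4 T=3 G=5 C=7): GC 12/19 = 63.2% ✓; longest run = 2 ✓; length 19 ✓ — passes.
P3 (25 nt, A=4 T=5 G=13 C=3): GC 16/25 = 64.0%, outside 34.4–63.2% ✗; longest run = 4 ✓; length 25 ✓ — fails.
P4 (25 nt, A=3 T=8 G=10 C=4): GC 14/25 = 56.0% ✓; longest run = 3 ✓; length 25 ✓ — passes.
P5 (19 nt, A=3 T=7 G=5 C=4): GC 9/19 = 47.4% ✓; longest run = 3 ✓; length 19 ✓ — passes.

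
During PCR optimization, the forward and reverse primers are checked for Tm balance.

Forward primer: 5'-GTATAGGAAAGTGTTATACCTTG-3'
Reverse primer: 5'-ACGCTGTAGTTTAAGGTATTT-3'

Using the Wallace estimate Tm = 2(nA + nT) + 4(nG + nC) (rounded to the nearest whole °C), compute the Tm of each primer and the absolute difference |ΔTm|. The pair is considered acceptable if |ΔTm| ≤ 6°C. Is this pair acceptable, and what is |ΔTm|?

|ΔTm| = 6°C; the pair is acceptable.

Forward: A=7 T=8 G=6 C=2 → Tm = 2·15 + 4·8 = 62°C.
Reverse: A=5 T=9 G=5 C=2 → Tm = 2·14 + 4·7 = 56°C.
|ΔTm| = |62 − 56| = 6°C, ≤ 6°C.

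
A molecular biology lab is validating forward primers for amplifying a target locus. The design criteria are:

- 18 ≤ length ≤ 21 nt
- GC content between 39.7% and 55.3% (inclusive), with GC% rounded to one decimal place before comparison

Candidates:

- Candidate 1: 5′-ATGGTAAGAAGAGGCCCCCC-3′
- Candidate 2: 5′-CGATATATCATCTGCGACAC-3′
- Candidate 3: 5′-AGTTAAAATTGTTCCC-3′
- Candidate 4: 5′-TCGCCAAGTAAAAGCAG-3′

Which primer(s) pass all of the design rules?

Candidate 1 (20 nt, A=6 T=2 G=6 C=6): length 20 ✓; GC 12/20 = 60.0%, outside 39.7–55.3% ✗ — fails.
Candidate 2 (20 nt, A=6 T=5 G=3 C=6): length 20 ✓; GC 9/20 = 45.0% ✓ — passes.
Candidate 3 (16 nt, A=5 T=6 G=2 C=3): length 16, outside 18–21 ✗; GC 5/16 = 31.3%, outside 39.7–55.3% ✗ — fails.
Candidate 4 (17 nt, A=7 T=2 G=4 C=4): length 17, outside 18–21 ✗; GC 8/17 = 47.1% ✓ — fails.

Candidate 2 only.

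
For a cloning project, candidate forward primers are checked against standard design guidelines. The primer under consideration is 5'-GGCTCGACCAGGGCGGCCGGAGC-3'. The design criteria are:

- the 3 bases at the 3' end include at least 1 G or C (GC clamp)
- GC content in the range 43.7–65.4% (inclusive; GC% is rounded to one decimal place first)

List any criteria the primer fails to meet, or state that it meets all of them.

Fails: GC content.

Base counts: A=3, T=1, G=11, C=8 (length 23).
GC clamp: 3' end AGC has 2 G/C ✓
GC content: GC 19/23 = 82.6%, outside 43.7–65.4% ✗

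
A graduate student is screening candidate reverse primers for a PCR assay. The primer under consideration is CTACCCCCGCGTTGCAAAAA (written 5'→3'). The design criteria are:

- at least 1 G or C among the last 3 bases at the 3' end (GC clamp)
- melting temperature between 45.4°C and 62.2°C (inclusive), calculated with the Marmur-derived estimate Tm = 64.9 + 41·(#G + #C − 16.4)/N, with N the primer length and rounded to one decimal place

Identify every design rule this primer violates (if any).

Fails: GC clamp.

Base counts: A=6, T=3, G=3, C=8 (length 20).
GC clamp: 3' end AAA has 0 G/C, need ≥1 ✗
Tm: Tm = 64.9 + 41·(11 − 16.4)/20 = 53.8°C ✓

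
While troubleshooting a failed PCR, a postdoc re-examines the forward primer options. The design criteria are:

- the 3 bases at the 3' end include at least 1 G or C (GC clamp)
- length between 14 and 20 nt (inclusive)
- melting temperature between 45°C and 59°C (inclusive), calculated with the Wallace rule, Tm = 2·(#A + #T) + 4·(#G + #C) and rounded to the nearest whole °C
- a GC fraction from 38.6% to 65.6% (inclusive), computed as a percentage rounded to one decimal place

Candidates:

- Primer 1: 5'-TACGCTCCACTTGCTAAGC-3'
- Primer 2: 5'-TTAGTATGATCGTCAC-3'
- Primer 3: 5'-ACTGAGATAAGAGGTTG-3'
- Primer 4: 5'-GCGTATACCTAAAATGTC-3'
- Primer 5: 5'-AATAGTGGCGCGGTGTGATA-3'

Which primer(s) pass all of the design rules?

Primer 1 (19 nt, A=4 T=5 G=3 C=7): 3' end AGC has 2 G/C ✓; length 19 ✓; Tm = 2·9 + 4·10 = 58°C ✓; GC 10/19 = 52.6% ✓ — passes.
Primer 2 (16 nt, A=4 T=6 G=3 C=3): 3' end CAC has 2 G/C ✓; length 16 ✓; Tm = 2·10 + 4·6 = 44°C, outside 45–59°C ✗; GC 6/16 = 37.5%, outside 38.6–65.6% ✗ — fails.
Primer 3 (17 nt, A=6 T=4 G=6 C=1): 3' end TTG has 1 G/C ✓; length 17 ✓; Tm = 2·10 + 4·7 = 48°C ✓; GC 7/17 = 41.2% ✓ — passes.
Primer 4 (18 nt, A=6 T=5 G=3 C=4): 3' end GTC has 2 G/C ✓; length 18 ✓; Tm = 2·11 + 4·7 = 50°C ✓; GC 7/18 = 38.9% ✓ — passes.
Primer 5 (20 nt, A=5 T=5 G=8 C=2): 3' end ATA has 0 G/C, need ≥1 ✗; length 20 ✓; Tm = 2·10 + 4·10 = 60°C, outside 45–59°C ✗; GC 10/20 = 50.0% ✓ — fails.

Primer 1, Primer 3 and Primer 4.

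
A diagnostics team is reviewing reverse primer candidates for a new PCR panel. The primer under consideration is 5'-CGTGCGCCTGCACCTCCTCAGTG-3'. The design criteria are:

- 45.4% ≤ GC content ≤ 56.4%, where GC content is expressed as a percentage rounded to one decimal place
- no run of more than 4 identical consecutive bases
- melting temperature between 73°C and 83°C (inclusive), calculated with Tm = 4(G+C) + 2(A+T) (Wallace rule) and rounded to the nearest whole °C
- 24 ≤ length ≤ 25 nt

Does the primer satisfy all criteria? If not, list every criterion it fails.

Base counts: A=2, T=5, G=6, C=10 (length 23).
GC content: GC 16/23 = 69.6%, outside 45.4–56.4% ✗
homopolymer run: longest run = 2 ✓
Tm: Tm = 2·7 + 4·16 = 78°C ✓
length: length 23, outside 24–25 ✗

Fails: GC content, length.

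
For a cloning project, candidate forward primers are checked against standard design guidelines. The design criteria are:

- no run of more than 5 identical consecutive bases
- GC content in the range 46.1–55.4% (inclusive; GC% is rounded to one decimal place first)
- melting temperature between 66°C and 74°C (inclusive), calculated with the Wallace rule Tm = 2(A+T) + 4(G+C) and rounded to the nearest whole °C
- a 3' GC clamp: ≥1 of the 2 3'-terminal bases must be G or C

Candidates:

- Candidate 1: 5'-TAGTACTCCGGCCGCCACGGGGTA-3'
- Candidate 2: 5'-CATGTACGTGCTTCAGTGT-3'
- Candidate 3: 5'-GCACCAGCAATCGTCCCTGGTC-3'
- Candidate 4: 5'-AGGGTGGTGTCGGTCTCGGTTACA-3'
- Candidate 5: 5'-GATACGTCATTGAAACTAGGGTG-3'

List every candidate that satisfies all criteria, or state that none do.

None of the candidates satisfy all criteria.

Candidate 1 (24 nt, A=4 T=4 G=8 C=8): longest run = 4 ✓; GC 16/24 = 66.7%, outside 46.1–55.4% ✗; Tm = 2·8 + 4·16 = 80°C, outside 66–74°C ✗; 3' end TA has 0 G/C, need ≥1 ✗ — fails.
Candidate 2 (19 nt, A=3 T=7 G=5 C=4): longest run = 2 ✓; GC 9/19 = 47.4% ✓; Tm = 2·10 + 4·9 = 56°C, outside 66–74°C ✗; 3' end GT has 1 G/C ✓ — fails.
Candidate 3 (22 nt, A=4 T=4 G=5 C=9): longest run = 3 ✓; GC 14/22 = 63.6%, outside 46.1–55.4% ✗; Tm = 2·8 + 4·14 = 72°C ✓; 3' end TC has 1 G/C ✓ — fails.
Candidate 4 (24 nt, A=3 T=7 G=10 C=4): longest run = 3 ✓; GC 14/24 = 58.3%, outside 46.1–55.4% ✗; Tm = 2·10 + 4·14 = 76°C, outside 66–74°C ✗; 3' end CA has 1 G/C ✓ — fails.
Candidate 5 (23 nt, A=7 T=6 G=7 C=3): longest run = 3 ✓; GC 10/23 = 43.5%, outside 46.1–55.4% ✗; Tm = 2·13 + 4·10 = 66°C ✓; 3' end TG has 1 G/C ✓ — fails.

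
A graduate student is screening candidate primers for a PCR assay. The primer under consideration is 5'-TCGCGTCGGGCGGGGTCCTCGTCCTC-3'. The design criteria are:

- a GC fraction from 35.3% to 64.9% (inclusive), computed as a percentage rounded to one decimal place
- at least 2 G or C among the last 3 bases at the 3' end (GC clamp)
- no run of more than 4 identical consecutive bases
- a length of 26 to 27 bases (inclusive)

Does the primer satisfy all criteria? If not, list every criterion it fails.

Base counts: A=0, T=6, G=10, C=10 (length 26).
GC content: GC 20/26 = 76.9%, outside 35.3–64.9% ✗
GC clamp: 3' end CTC has 2 G/C ✓
homopolymer run: longest run = 4 ✓
length: length 26 ✓

Fails: GC content.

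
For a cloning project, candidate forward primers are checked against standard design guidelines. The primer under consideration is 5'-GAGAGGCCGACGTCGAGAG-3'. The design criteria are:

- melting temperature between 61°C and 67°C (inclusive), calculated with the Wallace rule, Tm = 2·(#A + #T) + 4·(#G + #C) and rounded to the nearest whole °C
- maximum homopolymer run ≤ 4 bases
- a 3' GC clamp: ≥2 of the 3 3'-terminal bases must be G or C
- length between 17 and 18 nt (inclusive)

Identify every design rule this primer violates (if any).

Base counts: A=5, T=1, G=9, C=4 (length 19).
Tm: Tm = 2·6 + 4·13 = 64°C ✓
homopolymer run: longest run = 2 ✓
GC clamp: 3' end GAG has 2 G/C ✓
length: length 19, outside 17–18 ✗

Fails: length.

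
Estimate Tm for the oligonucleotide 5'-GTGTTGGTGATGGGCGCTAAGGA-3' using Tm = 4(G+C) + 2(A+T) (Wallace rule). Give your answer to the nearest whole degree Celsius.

Base counts: A=4, T=6, G=11, C=2 (length 23).
Tm = 2·(4+6) + 4·(11+2) = 2·10 + 4·13 = 20 + 52 = 72°C.

72°C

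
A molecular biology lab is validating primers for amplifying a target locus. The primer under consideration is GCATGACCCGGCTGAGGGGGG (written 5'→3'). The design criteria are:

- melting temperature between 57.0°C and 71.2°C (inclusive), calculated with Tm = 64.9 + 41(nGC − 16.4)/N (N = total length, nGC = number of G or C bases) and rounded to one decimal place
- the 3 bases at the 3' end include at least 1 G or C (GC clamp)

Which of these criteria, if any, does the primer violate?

Base counts: A=3, T=2, G=11, C=5 (length 21).
Tm: Tm = 64.9 + 41·(16 − 16.4)/21 = 64.1°C ✓
GC clamp: 3' end GGG has 3 G/C ✓

Meets all criteria.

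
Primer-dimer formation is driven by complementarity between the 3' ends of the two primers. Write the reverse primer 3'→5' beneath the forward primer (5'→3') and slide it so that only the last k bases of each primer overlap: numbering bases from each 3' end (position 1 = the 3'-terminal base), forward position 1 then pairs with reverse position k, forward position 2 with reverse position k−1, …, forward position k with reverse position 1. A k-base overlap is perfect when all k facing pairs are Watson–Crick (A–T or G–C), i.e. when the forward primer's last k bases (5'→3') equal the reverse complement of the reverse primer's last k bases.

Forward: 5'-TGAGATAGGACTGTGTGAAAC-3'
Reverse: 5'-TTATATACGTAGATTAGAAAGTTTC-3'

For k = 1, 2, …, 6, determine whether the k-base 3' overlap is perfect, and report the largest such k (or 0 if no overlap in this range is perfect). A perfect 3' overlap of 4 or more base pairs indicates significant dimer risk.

Last 6 bases (5'→3') — forward …TGAAAC, reverse …AGTTTC.
Reverse complement of the reverse primer's last 6 bases: GAAACT; its first k bases are the reverse complement of the reverse primer's last k bases, so a perfect k-base overlap needs the forward primer's last k bases to equal them.
Comparing (forward last k vs required): k=1: C vs G ✗; k=2: AC vs GA ✗; k=3: AAC vs GAA ✗; k=4: AAAC vs GAAA ✗; k=5: GAAAC vs GAAAC ✓; k=6: TGAAAC vs GAAACT ✗.
Only k = 5 is perfect, so the longest perfect 3' overlap is 5.

Longest perfect overlap: 5 complementary base pairs; significant dimer risk (threshold 4).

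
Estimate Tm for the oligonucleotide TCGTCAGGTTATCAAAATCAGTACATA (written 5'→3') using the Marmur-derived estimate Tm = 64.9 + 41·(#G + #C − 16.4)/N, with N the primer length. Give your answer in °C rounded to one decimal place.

53.7°C

Base counts: A=10, T=8, G=4, C=5; G+C = 9, N = 27.
Tm = 64.9 + 41·(9 − 16.4)/27 = 64.9 + -303.40/27 = 53.7°C.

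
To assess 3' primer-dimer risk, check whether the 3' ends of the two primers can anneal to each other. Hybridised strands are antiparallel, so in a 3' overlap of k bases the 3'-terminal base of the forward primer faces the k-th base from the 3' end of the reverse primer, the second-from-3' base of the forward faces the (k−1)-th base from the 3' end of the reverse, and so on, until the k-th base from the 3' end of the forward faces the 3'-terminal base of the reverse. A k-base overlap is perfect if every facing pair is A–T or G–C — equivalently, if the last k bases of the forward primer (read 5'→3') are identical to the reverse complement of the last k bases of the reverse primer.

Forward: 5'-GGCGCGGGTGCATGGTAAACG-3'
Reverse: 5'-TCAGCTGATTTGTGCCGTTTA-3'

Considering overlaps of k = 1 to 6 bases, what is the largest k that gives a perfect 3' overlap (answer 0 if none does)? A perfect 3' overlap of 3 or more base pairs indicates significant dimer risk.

Longest perfect overlap: 6 complementary base pairs; significant dimer risk (threshold 3).

Last 6 bases (5'→3') — forward …TAAACG, reverse …CGTTTA.
Reverse complement of the reverse primer's last 6 bases: TAAACG; its first k bases are the reverse complement of the reverse primer's last k bases, so a perfect k-base overlap needs the forward primer's last k bases to equal them.
Comparing (forward last k vs required): k=1: G vs T ✗; k=2: CG vs TA ✗; k=3: ACG vs TAA ✗; k=4: AACG vs TAAA ✗; k=5: AAACG vs TAAAC ✗; k=6: TAAACG vs TAAACG ✓.
Only k = 6 is perfect, so the longest perfect 3' overlap is 6.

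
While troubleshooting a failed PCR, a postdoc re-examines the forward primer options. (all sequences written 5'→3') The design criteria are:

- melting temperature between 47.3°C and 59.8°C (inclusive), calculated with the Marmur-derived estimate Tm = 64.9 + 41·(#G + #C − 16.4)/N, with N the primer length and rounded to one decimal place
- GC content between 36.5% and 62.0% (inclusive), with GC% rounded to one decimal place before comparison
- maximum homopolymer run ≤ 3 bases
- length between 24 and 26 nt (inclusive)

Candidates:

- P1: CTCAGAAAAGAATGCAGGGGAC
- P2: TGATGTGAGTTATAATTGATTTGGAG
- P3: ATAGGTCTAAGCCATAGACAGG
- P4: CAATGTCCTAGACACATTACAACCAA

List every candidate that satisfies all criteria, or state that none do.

P1 (22 nt, A=9 T=2 G=7 C=4): Tm = 64.9 + 41·(11 − 16.4)/22 = 54.8°C ✓; GC 11/22 = 50.0% ✓; longest run = 4, exceeds 3 ✗; length 22, outside 24–26 ✗ — fails.
P2 (26 nt, A=7 T=11 G=8 C=0): Tm = 64.9 + 41·(8 − 16.4)/26 = 51.7°C ✓; GC 8/26 = 30.8%, outside 36.5–62.0% ✗; longest run = 3 ✓; length 26 ✓ — fails.
P3 (22 nt, A=8 T=4 G=6 C=4): Tm = 64.9 + 41·(10 − 16.4)/22 = 53.0°C ✓; GC 10/22 = 45.5% ✓; longest run = 2 ✓; length 22, outside 24–26 ✗ — fails.
P4 (26 nt, A=11 T=5 G=2 C=8): Tm = 64.9 + 41·(10 − 16.4)/26 = 54.8°C ✓; GC 10/26 = 38.5% ✓; longest run = 2 ✓; length 26 ✓ — passes.

P4 only.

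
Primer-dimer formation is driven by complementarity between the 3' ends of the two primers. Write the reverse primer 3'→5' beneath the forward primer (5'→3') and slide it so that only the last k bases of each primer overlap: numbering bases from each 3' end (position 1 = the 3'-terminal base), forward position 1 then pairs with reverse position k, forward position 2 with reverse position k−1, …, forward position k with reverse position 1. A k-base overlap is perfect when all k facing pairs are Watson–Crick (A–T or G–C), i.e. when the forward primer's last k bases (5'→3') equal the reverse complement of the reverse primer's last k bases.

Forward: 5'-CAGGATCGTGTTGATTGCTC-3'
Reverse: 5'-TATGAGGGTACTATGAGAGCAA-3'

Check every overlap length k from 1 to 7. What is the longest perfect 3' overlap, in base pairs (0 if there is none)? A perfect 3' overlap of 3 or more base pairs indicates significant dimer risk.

Last 7 bases (5'→3') — forward …ATTGCTC, reverse …AGAGCAA.
Reverse complement of the reverse primer's last 7 bases: TTGCTCT; its first k bases are the reverse complement of the reverse primer's last k bases, so a perfect k-base overlap needs the forward primer's last k bases to equal them.
Comparing (forward last k vs required): k=1: C vs T ✗; k=2: TC vs TT ✗; k=3: CTC vs TTG ✗; k=4: GCTC vs TTGC ✗; k=5: TGCTC vs TTGCT ✗; k=6: TTGCTC vs TTGCTC ✓; k=7: ATTGCTC vs TTGCTCT ✗.
Only k = 6 is perfect, so the longest perfect 3' overlap is 6.

Longest perfect overlap: 6 complementary base pairs; significant dimer risk (threshold 3).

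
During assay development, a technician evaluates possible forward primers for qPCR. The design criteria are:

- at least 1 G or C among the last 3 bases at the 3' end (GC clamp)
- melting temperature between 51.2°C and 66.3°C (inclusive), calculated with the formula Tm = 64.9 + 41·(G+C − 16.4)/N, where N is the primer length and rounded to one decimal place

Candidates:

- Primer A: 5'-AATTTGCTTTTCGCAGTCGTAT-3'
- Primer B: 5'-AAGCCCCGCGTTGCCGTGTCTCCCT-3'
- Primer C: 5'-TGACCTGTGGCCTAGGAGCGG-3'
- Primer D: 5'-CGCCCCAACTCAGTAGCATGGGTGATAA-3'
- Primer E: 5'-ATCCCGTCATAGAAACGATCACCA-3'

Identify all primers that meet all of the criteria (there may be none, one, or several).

Primer B, Primer C and Primer E.

Primer A (22 nt, A=4 T=10 G=4 C=4): 3' end TAT has 0 G/C, need ≥1 ✗; Tm = 64.9 + 41·(8 − 16.4)/22 = 49.2°C, outside 51.2–66.3°C ✗ — fails.
Primer B (25 nt, A=2 T=6 G=6 C=11): 3' end CCT has 2 G/C ✓; Tm = 64.9 + 41·(17 − 16.4)/25 = 65.9°C ✓ — passes.
Primer C (21 nt, A=3 T=4 G=9 C=5): 3' end CGG has 3 G/C ✓; Tm = 64.9 + 41·(14 − 16.4)/21 = 60.2°C ✓ — passes.
Primer D (28 nt, A=8 T=5 G=7 C=8): 3' end TAA has 0 G/C, need ≥1 ✗; Tm = 64.9 + 41·(15 − 16.4)/28 = 62.9°C ✓ — fails.
Primer E (24 nt, A=9 T=4 G=3 C=8): 3' end CCA has 2 G/C ✓; Tm = 64.9 + 41·(11 − 16.4)/24 = 55.7°C ✓ — passes.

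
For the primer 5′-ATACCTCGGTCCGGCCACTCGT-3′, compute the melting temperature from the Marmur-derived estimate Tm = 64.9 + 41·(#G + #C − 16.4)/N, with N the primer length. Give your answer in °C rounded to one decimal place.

60.4°C

Base counts: A=3, T=5, G=5, C=9; G+C = 14, N = 22.
Tm = 64.9 + 41·(14 − 16.4)/22 = 64.9 + -98.40/22 = 60.4°C.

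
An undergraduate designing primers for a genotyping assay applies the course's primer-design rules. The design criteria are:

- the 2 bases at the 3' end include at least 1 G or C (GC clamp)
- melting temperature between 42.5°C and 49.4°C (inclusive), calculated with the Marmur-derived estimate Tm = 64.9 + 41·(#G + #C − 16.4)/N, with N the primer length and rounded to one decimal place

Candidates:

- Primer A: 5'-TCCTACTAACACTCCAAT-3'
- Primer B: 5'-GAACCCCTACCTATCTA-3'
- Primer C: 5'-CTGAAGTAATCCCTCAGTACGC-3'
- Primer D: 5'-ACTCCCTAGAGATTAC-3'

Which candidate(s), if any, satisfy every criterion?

None of the candidates satisfy all criteria.

Primer A (18 nt, A=6 T=5 G=0 C=7): 3' end AT has 0 G/C, need ≥1 ✗; Tm = 64.9 + 41·(7 − 16.4)/18 = 43.5°C ✓ — fails.
Primer B (17 nt, A=5 T=4 G=1 C=7): 3' end TA has 0 G/C, need ≥1 ✗; Tm = 64.9 + 41·(8 − 16.4)/17 = 44.6°C ✓ — fails.
Primer C (22 nt, A=6 T=5 G=4 C=7): 3' end GC has 2 G/C ✓; Tm = 64.9 + 41·(11 − 16.4)/22 = 54.8°C, outside 42.5–49.4°C ✗ — fails.
Primer D (16 nt, A=5 T=4 G=2 C=5): 3' end AC has 1 G/C ✓; Tm = 64.9 + 41·(7 − 16.4)/16 = 40.8°C, outside 42.5–49.4°C ✗ — fails.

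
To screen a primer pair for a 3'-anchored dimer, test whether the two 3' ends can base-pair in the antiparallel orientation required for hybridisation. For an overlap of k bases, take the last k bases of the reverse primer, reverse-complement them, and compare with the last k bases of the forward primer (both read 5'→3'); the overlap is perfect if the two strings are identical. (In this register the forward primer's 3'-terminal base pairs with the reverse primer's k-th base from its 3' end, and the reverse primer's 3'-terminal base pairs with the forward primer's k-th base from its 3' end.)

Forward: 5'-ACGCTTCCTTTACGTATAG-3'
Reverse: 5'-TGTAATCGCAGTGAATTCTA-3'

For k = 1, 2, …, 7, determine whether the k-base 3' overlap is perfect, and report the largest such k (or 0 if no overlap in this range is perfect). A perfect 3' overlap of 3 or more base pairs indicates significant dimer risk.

Longest perfect overlap: 3 complementary base pairs; significant dimer risk (threshold 3).

Last 7 bases (5'→3') — forward …CGTATAG, reverse …AATTCTA.
Reverse complement of the reverse primer's last 7 bases: TAGAATT; its first k bases are the reverse complement of the reverse primer's last k bases, so a perfect k-base overlap needs the forward primer's last k bases to equal them.
Comparing (forward last k vs required): k=1: G vs T ✗; k=2: AG vs TA ✗; k=3: TAG vs TAG ✓; k=4: ATAG vs TAGA ✗; k=5: TATAG vs TAGAA ✗; k=6: GTATAG vs TAGAAT ✗; k=7: CGTATAG vs TAGAATT ✗.
Only k = 3 is perfect, so the longest perfect 3' overlap is 3.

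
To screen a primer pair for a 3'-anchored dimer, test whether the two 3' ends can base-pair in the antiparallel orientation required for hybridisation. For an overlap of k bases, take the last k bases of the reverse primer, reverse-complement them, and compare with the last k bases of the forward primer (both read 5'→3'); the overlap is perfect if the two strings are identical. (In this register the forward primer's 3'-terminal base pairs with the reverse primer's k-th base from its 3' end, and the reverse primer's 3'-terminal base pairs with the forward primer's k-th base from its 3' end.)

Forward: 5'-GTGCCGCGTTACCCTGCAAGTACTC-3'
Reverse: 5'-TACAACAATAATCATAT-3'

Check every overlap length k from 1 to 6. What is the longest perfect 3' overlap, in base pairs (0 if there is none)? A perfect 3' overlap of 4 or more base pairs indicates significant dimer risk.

Longest perfect overlap: 0 complementary base pairs; below the dimer-risk threshold (threshold 4).

Last 6 bases (5'→3') — forward …GTACTC, reverse …TCATAT.
Reverse complement of the reverse primer's last 6 bases: ATATGA; its first k bases are the reverse complement of the reverse primer's last k bases, so a perfect k-base overlap needs the forward primer's last k bases to equal them.
Comparing (forward last k vs required): k=1: C vs A ✗; k=2: TC vs AT ✗; k=3: CTC vs ATA ✗; k=4: ACTC vs ATAT ✗; k=5: TACTC vs ATATG ✗; k=6: GTACTC vs ATATGA ✗.
No overlap length from 1 to 6 is perfect, so the longest perfect 3' overlap is 0.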